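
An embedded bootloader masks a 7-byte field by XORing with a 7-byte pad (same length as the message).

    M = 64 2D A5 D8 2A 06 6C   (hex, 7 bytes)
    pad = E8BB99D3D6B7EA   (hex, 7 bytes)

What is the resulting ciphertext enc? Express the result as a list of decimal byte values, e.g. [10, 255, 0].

XOR is its own inverse, so applying the key byte-wise gives the result directly.
01100100 XOR 11101000 = 10001100
00101101 XOR 10111011 = 10010110
10100101 XOR 10011001 = 00111100
11011000 XOR 11010011 = 00001011
00101010 XOR 11010110 = 11111100
00000110 XOR 10110111 = 10110001
01101100 XOR 11101010 = 10000110

[140, 150, 60, 11, 252, 177, 134]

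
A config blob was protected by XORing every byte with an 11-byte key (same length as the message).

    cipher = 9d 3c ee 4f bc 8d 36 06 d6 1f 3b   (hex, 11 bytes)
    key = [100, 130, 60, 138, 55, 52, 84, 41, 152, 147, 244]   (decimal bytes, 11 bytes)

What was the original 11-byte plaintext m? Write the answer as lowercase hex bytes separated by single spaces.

XOR is its own inverse, so applying the key byte-wise gives the result directly.
byte 0: 10011101 XOR 01100100 = 11111001
byte 1: 00111100 XOR 10000010 = 10111110
byte 2: 11101110 XOR 00111100 = 11010010
byte 3: 01001111 XOR 10001010 = 11000101
byte 4: 10111100 XOR 00110111 = 10001011
byte 5: 10001101 XOR 00110100 = 10111001
byte 6: 00110110 XOR 01010100 = 01100010
byte 7: 00000110 XOR 00101001 = 00101111
byte 8: 11010110 XOR 10011000 = 01001110
byte 9: 00011111 XOR 10010011 = 10001100
byte 10: 00111011 XOR 11110100 = 11001111

f9 be d2 c5 8b b9 62 2f 4e 8c cf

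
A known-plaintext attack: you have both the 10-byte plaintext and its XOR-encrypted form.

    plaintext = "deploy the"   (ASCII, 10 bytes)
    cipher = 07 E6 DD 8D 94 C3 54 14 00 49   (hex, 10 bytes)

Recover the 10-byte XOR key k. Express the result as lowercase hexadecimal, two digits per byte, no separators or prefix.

Since cipher = plaintext ⊕ k, XORing both sides with plaintext gives k = plaintext ⊕ cipher.
byte 0: 100 XOR   7 =  99
byte 1: 101 XOR 230 = 131
byte 2: 112 XOR 221 = 173
byte 3: 108 XOR 141 = 225
byte 4: 111 XOR 148 = 251
byte 5: 121 XOR 195 = 186
byte 6:  32 XOR  84 = 116
byte 7: 116 XOR  20 =  96
byte 8: 104 XOR   0 = 104
byte 9: 101 XOR  73 =  44

6383ade1fbba7460682c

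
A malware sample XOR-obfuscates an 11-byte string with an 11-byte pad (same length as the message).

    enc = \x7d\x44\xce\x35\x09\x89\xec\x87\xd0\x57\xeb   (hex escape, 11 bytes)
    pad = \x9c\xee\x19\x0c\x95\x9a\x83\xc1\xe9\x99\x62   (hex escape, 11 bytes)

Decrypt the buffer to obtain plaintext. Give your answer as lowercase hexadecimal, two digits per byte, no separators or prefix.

XOR is its own inverse, so applying the key byte-wise gives the result directly.
byte 0: 01111101 ^ 10011100 = 11100001
byte 1: 01000100 ^ 11101110 = 10101010
byte 2: 11001110 ^ 00011001 = 11010111
byte 3: 00110101 ^ 00001100 = 00111001
byte 4: 00001001 ^ 10010101 = 10011100
byte 5: 10001001 ^ 10011010 = 00010011
byte 6: 11101100 ^ 10000011 = 01101111
byte 7: 10000111 ^ 11000001 = 01000110
byte 8: 11010000 ^ 11101001 = 00111001
byte 9: 01010111 ^ 10011001 = 11001110
byte 10: 11101011 ^ 01100010 = 10001001

e1aad7399c136f4639ce89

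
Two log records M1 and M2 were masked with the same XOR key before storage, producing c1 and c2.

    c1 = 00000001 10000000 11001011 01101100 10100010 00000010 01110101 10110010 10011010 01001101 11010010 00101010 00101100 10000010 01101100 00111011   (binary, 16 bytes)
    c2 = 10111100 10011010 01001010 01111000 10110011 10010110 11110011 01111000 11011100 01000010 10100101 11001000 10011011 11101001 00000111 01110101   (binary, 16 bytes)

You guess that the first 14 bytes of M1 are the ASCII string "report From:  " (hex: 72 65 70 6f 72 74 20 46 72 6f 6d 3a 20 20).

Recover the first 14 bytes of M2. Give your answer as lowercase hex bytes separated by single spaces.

First, c1 ⊕ c2 = (M1 ⊕ K) ⊕ (M2 ⊕ K) = M1 ⊕ M2, so the key drops out. Then M2 = (M1 ⊕ M2) ⊕ M1 over the first 14 bytes.
byte 0: (01 ⊕ bc) ⊕ 72 = bd ⊕ 72 = cf
byte 1: (80 ⊕ 9a) ⊕ 65 = 1a ⊕ 65 = 7f
byte 2: (cb ⊕ 4a) ⊕ 70 = 81 ⊕ 70 = f1
byte 3: (6c ⊕ 78) ⊕ 6f = 14 ⊕ 6f = 7b
byte 4: (a2 ⊕ b3) ⊕ 72 = 11 ⊕ 72 = 63
byte 5: (02 ⊕ 96) ⊕ 74 = 94 ⊕ 74 = e0
byte 6: (75 ⊕ f3) ⊕ 20 = 86 ⊕ 20 = a6
byte 7: (b2 ⊕ 78) ⊕ 46 = ca ⊕ 46 = 8c
byte 8: (9a ⊕ dc) ⊕ 72 = 46 ⊕ 72 = 34
byte 9: (4d ⊕ 42) ⊕ 6f = 0f ⊕ 6f = 60
byte 10: (d2 ⊕ a5) ⊕ 6d = 77 ⊕ 6d = 1a
byte 11: (2a ⊕ c8) ⊕ 3a = e2 ⊕ 3a = d8
byte 12: (2c ⊕ 9b) ⊕ 20 = b7 ⊕ 20 = 97
byte 13: (82 ⊕ e9) ⊕ 20 = 6b ⊕ 20 = 4b

cf 7f f1 7b 63 e0 a6 8c 34 60 1a d8 97 4b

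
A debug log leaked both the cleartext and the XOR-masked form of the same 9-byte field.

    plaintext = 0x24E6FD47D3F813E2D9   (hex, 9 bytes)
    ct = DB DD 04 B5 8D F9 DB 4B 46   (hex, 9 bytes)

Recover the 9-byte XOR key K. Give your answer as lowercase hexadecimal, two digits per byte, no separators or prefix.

ff3bf9f25e01c8a99f

Since ct = plaintext ⊕ K, XORing both sides with plaintext gives K = plaintext ⊕ ct.
24 XOR db = ff
e6 XOR dd = 3b
fd XOR 04 = f9
47 XOR b5 = f2
d3 XOR 8d = 5e
f8 XOR f9 = 01
13 XOR db = c8
e2 XOR 4b = a9
d9 XOR 46 = 9f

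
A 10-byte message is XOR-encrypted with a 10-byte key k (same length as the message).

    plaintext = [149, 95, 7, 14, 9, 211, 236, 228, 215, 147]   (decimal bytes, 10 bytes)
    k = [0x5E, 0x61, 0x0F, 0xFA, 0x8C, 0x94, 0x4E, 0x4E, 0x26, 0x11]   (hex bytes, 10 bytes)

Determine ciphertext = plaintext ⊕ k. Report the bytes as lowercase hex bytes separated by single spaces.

XOR is its own inverse, so applying the key byte-wise gives the result directly.
95 XOR 5e = cb
5f XOR 61 = 3e
07 XOR 0f = 08
0e XOR fa = f4
09 XOR 8c = 85
d3 XOR 94 = 47
ec XOR 4e = a2
e4 XOR 4e = aa
d7 XOR 26 = f1
93 XOR 11 = 82

cb 3e 08 f4 85 47 a2 aa f1 82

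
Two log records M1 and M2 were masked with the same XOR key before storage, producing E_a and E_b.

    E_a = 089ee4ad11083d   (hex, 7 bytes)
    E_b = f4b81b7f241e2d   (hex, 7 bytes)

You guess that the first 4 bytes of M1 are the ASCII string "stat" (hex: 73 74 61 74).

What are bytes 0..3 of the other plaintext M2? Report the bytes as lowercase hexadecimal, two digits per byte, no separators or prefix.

First, E_a ⊕ E_b = (M1 ⊕ K) ⊕ (M2 ⊕ K) = M1 ⊕ M2, so the key drops out. Then M2 = (M1 ⊕ M2) ⊕ M1 over the first 4 bytes.
byte 0: (08 ^ f4) ^ 73 = fc ^ 73 = 8f
byte 1: (9e ^ b8) ^ 74 = 26 ^ 74 = 52
byte 2: (e4 ^ 1b) ^ 61 = ff ^ 61 = 9e
byte 3: (ad ^ 7f) ^ 74 = d2 ^ 74 = a6

8f529ea6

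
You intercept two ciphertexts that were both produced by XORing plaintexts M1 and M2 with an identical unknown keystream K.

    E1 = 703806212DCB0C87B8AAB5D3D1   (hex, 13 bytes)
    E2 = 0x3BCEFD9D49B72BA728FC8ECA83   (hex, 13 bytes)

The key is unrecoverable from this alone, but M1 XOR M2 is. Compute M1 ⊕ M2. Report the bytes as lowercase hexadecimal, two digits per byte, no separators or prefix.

4bf6fbbc647c272090563b1952

E1 ⊕ E2 = (M1 ⊕ K) ⊕ (M2 ⊕ K) = M1 ⊕ M2 — the shared key cancels under XOR.
70 ^ 3b = 4b
38 ^ ce = f6
06 ^ fd = fb
21 ^ 9d = bc
2d ^ 49 = 64
cb ^ b7 = 7c
0c ^ 2b = 27
87 ^ a7 = 20
b8 ^ 28 = 90
aa ^ fc = 56
b5 ^ 8e = 3b
d3 ^ ca = 19
d1 ^ 83 = 52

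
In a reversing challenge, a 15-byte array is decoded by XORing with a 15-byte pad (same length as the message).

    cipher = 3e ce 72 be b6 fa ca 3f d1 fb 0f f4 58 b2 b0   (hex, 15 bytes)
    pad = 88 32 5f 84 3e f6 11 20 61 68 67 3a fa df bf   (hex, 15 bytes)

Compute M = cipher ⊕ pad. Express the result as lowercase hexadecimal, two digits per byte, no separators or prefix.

b6fc2d3a880cdb1fb09368cea26d0f

XOR is its own inverse, so applying the key byte-wise gives the result directly.
3e XOR 88 = b6
ce XOR 32 = fc
72 XOR 5f = 2d
be XOR 84 = 3a
b6 XOR 3e = 88
fa XOR f6 = 0c
ca XOR 11 = db
3f XOR 20 = 1f
d1 XOR 61 = b0
fb XOR 68 = 93
0f XOR 67 = 68
f4 XOR 3a = ce
58 XOR fa = a2
b2 XOR df = 6d
b0 XOR bf = 0f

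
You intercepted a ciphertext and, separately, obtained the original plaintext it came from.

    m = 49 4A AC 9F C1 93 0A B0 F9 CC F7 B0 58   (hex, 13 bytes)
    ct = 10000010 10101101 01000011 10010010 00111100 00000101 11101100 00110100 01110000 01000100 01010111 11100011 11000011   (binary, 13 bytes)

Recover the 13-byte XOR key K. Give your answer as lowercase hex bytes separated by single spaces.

Since ct = m ⊕ K, XORing both sides with m gives K = m ⊕ ct.
byte 0: 49 XOR 82 = cb
byte 1: 4a XOR ad = e7
byte 2: ac XOR 43 = ef
byte 3: 9f XOR 92 = 0d
byte 4: c1 XOR 3c = fd
byte 5: 93 XOR 05 = 96
byte 6: 0a XOR ec = e6
byte 7: b0 XOR 34 = 84
byte 8: f9 XOR 70 = 89
byte 9: cc XOR 44 = 88
byte 10: f7 XOR 57 = a0
byte 11: b0 XOR e3 = 53
byte 12: 58 XOR c3 = 9b

cb e7 ef 0d fd 96 e6 84 89 88 a0 53 9b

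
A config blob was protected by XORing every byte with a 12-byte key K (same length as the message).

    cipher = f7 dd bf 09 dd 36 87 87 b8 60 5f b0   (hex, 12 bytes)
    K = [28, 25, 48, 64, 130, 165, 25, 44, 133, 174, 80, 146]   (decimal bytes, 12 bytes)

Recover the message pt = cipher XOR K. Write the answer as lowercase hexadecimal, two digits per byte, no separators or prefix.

11110111 XOR 00011100 = 11101011
11011101 XOR 00011001 = 11000100
10111111 XOR 00110000 = 10001111
00001001 XOR 01000000 = 01001001
11011101 XOR 10000010 = 01011111
00110110 XOR 10100101 = 10010011
10000111 XOR 00011001 = 10011110
10000111 XOR 00101100 = 10101011
10111000 XOR 10000101 = 00111101
01100000 XOR 10101110 = 11001110
01011111 XOR 01010000 = 00001111
10110000 XOR 10010010 = 00100010

ebc48f495f939eab3dce0f22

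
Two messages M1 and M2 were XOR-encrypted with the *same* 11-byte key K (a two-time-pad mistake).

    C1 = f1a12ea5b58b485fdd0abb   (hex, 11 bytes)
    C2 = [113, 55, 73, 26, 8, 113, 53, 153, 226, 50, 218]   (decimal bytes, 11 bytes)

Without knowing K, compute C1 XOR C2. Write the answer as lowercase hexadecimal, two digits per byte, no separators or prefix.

809667bfbdfa7dc63f3861

C1 ⊕ C2 = (M1 ⊕ K) ⊕ (M2 ⊕ K) = M1 ⊕ M2 — the shared key cancels under XOR.
f1 ⊕ 71 = 80
a1 ⊕ 37 = 96
2e ⊕ 49 = 67
a5 ⊕ 1a = bf
b5 ⊕ 08 = bd
8b ⊕ 71 = fa
48 ⊕ 35 = 7d
5f ⊕ 99 = c6
dd ⊕ e2 = 3f
0a ⊕ 32 = 38
bb ⊕ da = 61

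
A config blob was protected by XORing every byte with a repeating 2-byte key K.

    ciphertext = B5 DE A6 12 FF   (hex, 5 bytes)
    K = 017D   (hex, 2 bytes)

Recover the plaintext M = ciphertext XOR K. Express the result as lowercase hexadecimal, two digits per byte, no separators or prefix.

The 2-byte key repeats, so the effective keystream is 01 7d 01 7d 01.
byte 0: 181 xor   1 = 180
byte 1: 222 xor 125 = 163
byte 2: 166 xor   1 = 167
byte 3:  18 xor 125 = 111
byte 4: 255 xor   1 = 254

b4a3a76ffe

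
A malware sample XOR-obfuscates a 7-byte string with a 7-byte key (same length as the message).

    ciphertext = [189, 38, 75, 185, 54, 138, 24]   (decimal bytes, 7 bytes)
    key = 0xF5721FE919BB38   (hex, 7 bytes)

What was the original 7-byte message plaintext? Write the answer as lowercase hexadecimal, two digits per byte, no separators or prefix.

bd ^ f5 = 48
26 ^ 72 = 54
4b ^ 1f = 54
b9 ^ e9 = 50
36 ^ 19 = 2f
8a ^ bb = 31
18 ^ 38 = 20

485454502f3120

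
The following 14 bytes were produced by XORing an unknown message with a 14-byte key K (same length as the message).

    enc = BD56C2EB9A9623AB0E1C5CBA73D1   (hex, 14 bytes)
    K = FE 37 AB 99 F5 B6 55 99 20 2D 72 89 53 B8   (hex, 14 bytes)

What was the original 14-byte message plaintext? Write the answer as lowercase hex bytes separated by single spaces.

byte 0: 189 ^ 254 =  67
byte 1:  86 ^  55 =  97
byte 2: 194 ^ 171 = 105
byte 3: 235 ^ 153 = 114
byte 4: 154 ^ 245 = 111
byte 5: 150 ^ 182 =  32
byte 6:  35 ^  85 = 118
byte 7: 171 ^ 153 =  50
byte 8:  14 ^  32 =  46
byte 9:  28 ^  45 =  49
byte 10:  92 ^ 114 =  46
byte 11: 186 ^ 137 =  51
byte 12: 115 ^  83 =  32
byte 13: 209 ^ 184 = 105

43 61 69 72 6f 20 76 32 2e 31 2e 33 20 69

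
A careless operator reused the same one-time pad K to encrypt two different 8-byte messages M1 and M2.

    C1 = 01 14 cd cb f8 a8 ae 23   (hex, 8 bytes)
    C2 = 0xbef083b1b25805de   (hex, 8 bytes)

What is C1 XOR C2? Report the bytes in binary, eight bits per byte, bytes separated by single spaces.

10111111 11100100 01001110 01111010 01001010 11110000 10101011 11111101

C1 ⊕ C2 = (M1 ⊕ K) ⊕ (M2 ⊕ K) = M1 ⊕ M2 — the shared key cancels under XOR.
  1 XOR 190 = 191
 20 XOR 240 = 228
205 XOR 131 =  78
203 XOR 177 = 122
248 XOR 178 =  74
168 XOR  88 = 240
174 XOR   5 = 171
 35 XOR 222 = 253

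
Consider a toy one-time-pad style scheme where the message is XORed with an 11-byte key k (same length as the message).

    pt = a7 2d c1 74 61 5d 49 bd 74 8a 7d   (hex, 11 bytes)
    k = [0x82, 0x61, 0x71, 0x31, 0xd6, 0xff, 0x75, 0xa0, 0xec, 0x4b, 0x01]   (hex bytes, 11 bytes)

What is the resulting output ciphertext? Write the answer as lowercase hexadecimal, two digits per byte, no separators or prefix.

254cb045b7a23c1d98c17c

XOR is its own inverse, so applying the key byte-wise gives the result directly.
byte 0: 167 XOR 130 =  37
byte 1:  45 XOR  97 =  76
byte 2: 193 XOR 113 = 176
byte 3: 116 XOR  49 =  69
byte 4:  97 XOR 214 = 183
byte 5:  93 XOR 255 = 162
byte 6:  73 XOR 117 =  60
byte 7: 189 XOR 160 =  29
byte 8: 116 XOR 236 = 152
byte 9: 138 XOR  75 = 193
byte 10: 125 XOR   1 = 124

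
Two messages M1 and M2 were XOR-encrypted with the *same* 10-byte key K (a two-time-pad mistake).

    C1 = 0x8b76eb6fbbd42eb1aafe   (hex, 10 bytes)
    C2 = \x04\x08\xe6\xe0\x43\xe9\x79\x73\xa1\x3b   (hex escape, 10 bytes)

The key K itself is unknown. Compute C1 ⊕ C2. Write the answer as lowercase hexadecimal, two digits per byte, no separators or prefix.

8f7e0d8ff83d57c20bc5

C1 ⊕ C2 = (M1 ⊕ K) ⊕ (M2 ⊕ K) = M1 ⊕ M2 — the shared key cancels under XOR.
byte 0: 8b ^ 04 = 8f
byte 1: 76 ^ 08 = 7e
byte 2: eb ^ e6 = 0d
byte 3: 6f ^ e0 = 8f
byte 4: bb ^ 43 = f8
byte 5: d4 ^ e9 = 3d
byte 6: 2e ^ 79 = 57
byte 7: b1 ^ 73 = c2
byte 8: aa ^ a1 = 0b
byte 9: fe ^ 3b = c5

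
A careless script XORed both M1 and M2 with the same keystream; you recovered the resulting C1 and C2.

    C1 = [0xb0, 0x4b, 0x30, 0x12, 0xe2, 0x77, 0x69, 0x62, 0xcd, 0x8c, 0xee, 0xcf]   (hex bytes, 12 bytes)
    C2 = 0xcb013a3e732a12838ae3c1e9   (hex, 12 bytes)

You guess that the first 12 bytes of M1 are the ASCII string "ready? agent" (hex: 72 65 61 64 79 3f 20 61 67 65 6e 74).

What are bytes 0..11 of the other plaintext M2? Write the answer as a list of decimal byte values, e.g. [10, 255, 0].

[9, 47, 107, 72, 232, 98, 91, 128, 32, 10, 65, 82]

First, C1 ⊕ C2 = (M1 ⊕ K) ⊕ (M2 ⊕ K) = M1 ⊕ M2, so the key drops out. Then M2 = (M1 ⊕ M2) ⊕ M1 over the first 12 bytes.
byte 0: (b0 xor cb) xor 72 = 7b xor 72 = 09
byte 1: (4b xor 01) xor 65 = 4a xor 65 = 2f
byte 2: (30 xor 3a) xor 61 = 0a xor 61 = 6b
byte 3: (12 xor 3e) xor 64 = 2c xor 64 = 48
byte 4: (e2 xor 73) xor 79 = 91 xor 79 = e8
byte 5: (77 xor 2a) xor 3f = 5d xor 3f = 62
byte 6: (69 xor 12) xor 20 = 7b xor 20 = 5b
byte 7: (62 xor 83) xor 61 = e1 xor 61 = 80
byte 8: (cd xor 8a) xor 67 = 47 xor 67 = 20
byte 9: (8c xor e3) xor 65 = 6f xor 65 = 0a
byte 10: (ee xor c1) xor 6e = 2f xor 6e = 41
byte 11: (cf xor e9) xor 74 = 26 xor 74 = 52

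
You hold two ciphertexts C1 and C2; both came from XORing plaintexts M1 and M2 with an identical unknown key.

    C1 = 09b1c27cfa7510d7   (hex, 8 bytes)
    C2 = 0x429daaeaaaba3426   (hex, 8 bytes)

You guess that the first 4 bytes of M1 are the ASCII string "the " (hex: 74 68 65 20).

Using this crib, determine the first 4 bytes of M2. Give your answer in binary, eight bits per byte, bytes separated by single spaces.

First, C1 ⊕ C2 = (M1 ⊕ K) ⊕ (M2 ⊕ K) = M1 ⊕ M2, so the key drops out. Then M2 = (M1 ⊕ M2) ⊕ M1 over the first 4 bytes.
byte 0: (09 ^ 42) ^ 74 = 4b ^ 74 = 3f
byte 1: (b1 ^ 9d) ^ 68 = 2c ^ 68 = 44
byte 2: (c2 ^ aa) ^ 65 = 68 ^ 65 = 0d
byte 3: (7c ^ ea) ^ 20 = 96 ^ 20 = b6

00111111 01000100 00001101 10110110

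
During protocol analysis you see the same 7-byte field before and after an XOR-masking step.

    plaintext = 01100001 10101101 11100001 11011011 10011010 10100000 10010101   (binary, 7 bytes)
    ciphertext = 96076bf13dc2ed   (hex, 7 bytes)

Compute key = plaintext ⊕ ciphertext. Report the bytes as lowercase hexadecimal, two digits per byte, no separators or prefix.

f7aa8a2aa76278

Since ciphertext = plaintext ⊕ key, XORing both sides with plaintext gives key = plaintext ⊕ ciphertext.
byte 0:  97 ^ 150 = 247
byte 1: 173 ^   7 = 170
byte 2: 225 ^ 107 = 138
byte 3: 219 ^ 241 =  42
byte 4: 154 ^  61 = 167
byte 5: 160 ^ 194 =  98
byte 6: 149 ^ 237 = 120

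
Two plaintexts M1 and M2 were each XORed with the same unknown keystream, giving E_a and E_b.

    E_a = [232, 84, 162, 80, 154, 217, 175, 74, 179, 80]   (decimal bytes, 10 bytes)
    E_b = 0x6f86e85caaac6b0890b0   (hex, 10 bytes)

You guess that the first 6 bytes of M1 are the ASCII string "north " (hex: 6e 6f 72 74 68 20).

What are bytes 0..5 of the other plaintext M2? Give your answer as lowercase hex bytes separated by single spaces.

First, E_a ⊕ E_b = (M1 ⊕ K) ⊕ (M2 ⊕ K) = M1 ⊕ M2, so the key drops out. Then M2 = (M1 ⊕ M2) ⊕ M1 over the first 6 bytes.
byte 0: (e8 xor 6f) xor 6e = 87 xor 6e = e9
byte 1: (54 xor 86) xor 6f = d2 xor 6f = bd
byte 2: (a2 xor e8) xor 72 = 4a xor 72 = 38
byte 3: (50 xor 5c) xor 74 = 0c xor 74 = 78
byte 4: (9a xor aa) xor 68 = 30 xor 68 = 58
byte 5: (d9 xor ac) xor 20 = 75 xor 20 = 55

e9 bd 38 78 58 55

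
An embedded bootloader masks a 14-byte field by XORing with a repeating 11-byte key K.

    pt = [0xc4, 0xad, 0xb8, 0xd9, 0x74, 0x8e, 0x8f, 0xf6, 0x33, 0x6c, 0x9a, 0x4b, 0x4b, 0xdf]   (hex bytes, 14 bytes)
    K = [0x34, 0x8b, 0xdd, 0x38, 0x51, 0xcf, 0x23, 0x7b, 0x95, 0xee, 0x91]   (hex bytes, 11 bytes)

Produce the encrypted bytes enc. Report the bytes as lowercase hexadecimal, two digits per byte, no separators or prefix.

The 11-byte key repeats, so the effective keystream is 34 8b dd 38 51 cf 23 7b 95 ee 91 34 8b dd.
byte 0: 11000100 ^ 00110100 = 11110000
byte 1: 10101101 ^ 10001011 = 00100110
byte 2: 10111000 ^ 11011101 = 01100101
byte 3: 11011001 ^ 00111000 = 11100001
byte 4: 01110100 ^ 01010001 = 00100101
byte 5: 10001110 ^ 11001111 = 01000001
byte 6: 10001111 ^ 00100011 = 10101100
byte 7: 11110110 ^ 01111011 = 10001101
byte 8: 00110011 ^ 10010101 = 10100110
byte 9: 01101100 ^ 11101110 = 10000010
byte 10: 10011010 ^ 10010001 = 00001011
byte 11: 01001011 ^ 00110100 = 01111111
byte 12: 01001011 ^ 10001011 = 11000000
byte 13: 11011111 ^ 11011101 = 00000010

f02665e12541ac8da6820b7fc002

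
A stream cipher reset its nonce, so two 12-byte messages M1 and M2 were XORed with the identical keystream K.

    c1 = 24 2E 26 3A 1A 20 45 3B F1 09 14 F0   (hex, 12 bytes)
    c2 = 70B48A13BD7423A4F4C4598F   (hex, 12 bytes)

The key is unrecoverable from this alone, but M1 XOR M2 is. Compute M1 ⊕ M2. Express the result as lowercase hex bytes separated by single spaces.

c1 ⊕ c2 = (M1 ⊕ K) ⊕ (M2 ⊕ K) = M1 ⊕ M2 — the shared key cancels under XOR.
24 ^ 70 = 54
2e ^ b4 = 9a
26 ^ 8a = ac
3a ^ 13 = 29
1a ^ bd = a7
20 ^ 74 = 54
45 ^ 23 = 66
3b ^ a4 = 9f
f1 ^ f4 = 05
09 ^ c4 = cd
14 ^ 59 = 4d
f0 ^ 8f = 7f

54 9a ac 29 a7 54 66 9f 05 cd 4d 7f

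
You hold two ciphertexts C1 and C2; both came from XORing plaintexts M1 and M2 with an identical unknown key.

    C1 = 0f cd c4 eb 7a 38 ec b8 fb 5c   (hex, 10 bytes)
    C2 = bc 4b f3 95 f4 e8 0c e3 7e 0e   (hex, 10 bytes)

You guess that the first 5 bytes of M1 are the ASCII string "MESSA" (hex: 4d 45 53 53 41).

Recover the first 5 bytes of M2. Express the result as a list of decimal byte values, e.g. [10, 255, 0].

[254, 195, 100, 45, 207]

First, C1 ⊕ C2 = (M1 ⊕ K) ⊕ (M2 ⊕ K) = M1 ⊕ M2, so the key drops out. Then M2 = (M1 ⊕ M2) ⊕ M1 over the first 5 bytes.
byte 0: (0f ^ bc) ^ 4d = b3 ^ 4d = fe
byte 1: (cd ^ 4b) ^ 45 = 86 ^ 45 = c3
byte 2: (c4 ^ f3) ^ 53 = 37 ^ 53 = 64
byte 3: (eb ^ 95) ^ 53 = 7e ^ 53 = 2d
byte 4: (7a ^ f4) ^ 41 = 8e ^ 41 = cf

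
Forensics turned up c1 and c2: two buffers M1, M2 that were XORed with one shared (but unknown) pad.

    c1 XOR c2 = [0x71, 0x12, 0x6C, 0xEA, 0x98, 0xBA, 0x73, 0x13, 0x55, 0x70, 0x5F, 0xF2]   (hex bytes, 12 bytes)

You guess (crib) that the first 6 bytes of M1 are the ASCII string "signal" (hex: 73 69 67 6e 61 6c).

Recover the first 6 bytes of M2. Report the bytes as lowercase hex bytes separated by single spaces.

Since c1 ⊕ c2 = M1 ⊕ M2, XORing with the guessed M1 bytes yields the corresponding M2 bytes: M2 = (c1 ⊕ c2) ⊕ M1.
01110001 ⊕ 01110011 = 00000010
00010010 ⊕ 01101001 = 01111011
01101100 ⊕ 01100111 = 00001011
11101010 ⊕ 01101110 = 10000100
10011000 ⊕ 01100001 = 11111001
10111010 ⊕ 01101100 = 11010110

02 7b 0b 84 f9 d6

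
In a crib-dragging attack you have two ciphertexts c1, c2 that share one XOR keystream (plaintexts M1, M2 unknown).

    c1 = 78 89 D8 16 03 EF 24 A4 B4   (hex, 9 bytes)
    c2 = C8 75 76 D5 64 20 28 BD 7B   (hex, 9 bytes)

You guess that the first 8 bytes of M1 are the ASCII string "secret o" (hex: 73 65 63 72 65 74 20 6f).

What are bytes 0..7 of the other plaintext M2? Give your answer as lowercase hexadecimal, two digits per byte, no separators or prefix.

c399cdb102bb2c76

First, c1 ⊕ c2 = (M1 ⊕ K) ⊕ (M2 ⊕ K) = M1 ⊕ M2, so the key drops out. Then M2 = (M1 ⊕ M2) ⊕ M1 over the first 8 bytes.
byte 0: (78 XOR c8) XOR 73 = b0 XOR 73 = c3
byte 1: (89 XOR 75) XOR 65 = fc XOR 65 = 99
byte 2: (d8 XOR 76) XOR 63 = ae XOR 63 = cd
byte 3: (16 XOR d5) XOR 72 = c3 XOR 72 = b1
byte 4: (03 XOR 64) XOR 65 = 67 XOR 65 = 02
byte 5: (ef XOR 20) XOR 74 = cf XOR 74 = bb
byte 6: (24 XOR 28) XOR 20 = 0c XOR 20 = 2c
byte 7: (a4 XOR bd) XOR 6f = 19 XOR 6f = 76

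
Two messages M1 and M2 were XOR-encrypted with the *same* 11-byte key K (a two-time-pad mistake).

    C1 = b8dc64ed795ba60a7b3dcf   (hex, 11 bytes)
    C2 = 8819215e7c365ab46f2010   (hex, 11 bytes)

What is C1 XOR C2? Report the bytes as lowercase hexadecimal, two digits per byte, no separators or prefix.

C1 ⊕ C2 = (M1 ⊕ K) ⊕ (M2 ⊕ K) = M1 ⊕ M2 — the shared key cancels under XOR.
184 ⊕ 136 =  48
220 ⊕  25 = 197
100 ⊕  33 =  69
237 ⊕  94 = 179
121 ⊕ 124 =   5
 91 ⊕  54 = 109
166 ⊕  90 = 252
 10 ⊕ 180 = 190
123 ⊕ 111 =  20
 61 ⊕  32 =  29
207 ⊕  16 = 223

30c545b3056dfcbe141ddf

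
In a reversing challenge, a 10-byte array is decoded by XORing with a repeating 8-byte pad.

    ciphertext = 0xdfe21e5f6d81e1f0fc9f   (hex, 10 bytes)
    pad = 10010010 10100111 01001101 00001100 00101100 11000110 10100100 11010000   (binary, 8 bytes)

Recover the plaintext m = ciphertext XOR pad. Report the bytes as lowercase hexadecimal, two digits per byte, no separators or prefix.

4d455353414745206e38

The 8-byte key repeats, so the effective keystream is 92 a7 4d 0c 2c c6 a4 d0 92 a7.
byte 0: df ⊕ 92 = 4d
byte 1: e2 ⊕ a7 = 45
byte 2: 1e ⊕ 4d = 53
byte 3: 5f ⊕ 0c = 53
byte 4: 6d ⊕ 2c = 41
byte 5: 81 ⊕ c6 = 47
byte 6: e1 ⊕ a4 = 45
byte 7: f0 ⊕ d0 = 20
byte 8: fc ⊕ 92 = 6e
byte 9: 9f ⊕ a7 = 38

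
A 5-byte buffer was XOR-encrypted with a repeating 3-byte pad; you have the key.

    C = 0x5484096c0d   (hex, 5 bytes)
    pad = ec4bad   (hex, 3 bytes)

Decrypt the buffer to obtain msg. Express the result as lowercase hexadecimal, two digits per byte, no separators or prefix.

b8cfa48046

The 3-byte key repeats, so the effective keystream is ec 4b ad ec 4b.
byte 0: 54 xor ec = b8
byte 1: 84 xor 4b = cf
byte 2: 09 xor ad = a4
byte 3: 6c xor ec = 80
byte 4: 0d xor 4b = 46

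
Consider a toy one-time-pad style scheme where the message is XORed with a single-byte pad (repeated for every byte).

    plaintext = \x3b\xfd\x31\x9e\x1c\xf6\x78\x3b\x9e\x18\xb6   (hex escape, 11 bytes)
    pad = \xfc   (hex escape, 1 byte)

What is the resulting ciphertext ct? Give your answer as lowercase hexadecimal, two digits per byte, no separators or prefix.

The 1-byte key repeats, so the effective keystream is fc fc fc fc fc fc fc fc fc fc fc.
byte 0:  59 ^ 252 = 199
byte 1: 253 ^ 252 =   1
byte 2:  49 ^ 252 = 205
byte 3: 158 ^ 252 =  98
byte 4:  28 ^ 252 = 224
byte 5: 246 ^ 252 =  10
byte 6: 120 ^ 252 = 132
byte 7:  59 ^ 252 = 199
byte 8: 158 ^ 252 =  98
byte 9:  24 ^ 252 = 228
byte 10: 182 ^ 252 =  74

c701cd62e00a84c762e44a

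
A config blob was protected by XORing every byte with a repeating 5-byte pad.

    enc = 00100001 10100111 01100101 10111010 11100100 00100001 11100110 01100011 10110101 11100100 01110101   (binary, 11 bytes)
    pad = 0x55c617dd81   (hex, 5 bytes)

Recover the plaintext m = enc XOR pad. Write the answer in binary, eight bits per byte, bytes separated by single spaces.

The 5-byte key repeats, so the effective keystream is 55 c6 17 dd 81 55 c6 17 dd 81 55.
byte 0: 21 XOR 55 = 74
byte 1: a7 XOR c6 = 61
byte 2: 65 XOR 17 = 72
byte 3: ba XOR dd = 67
byte 4: e4 XOR 81 = 65
byte 5: 21 XOR 55 = 74
byte 6: e6 XOR c6 = 20
byte 7: 63 XOR 17 = 74
byte 8: b5 XOR dd = 68
byte 9: e4 XOR 81 = 65
byte 10: 75 XOR 55 = 20

01110100 01100001 01110010 01100111 01100101 01110100 00100000 01110100 01101000 01100101 00100000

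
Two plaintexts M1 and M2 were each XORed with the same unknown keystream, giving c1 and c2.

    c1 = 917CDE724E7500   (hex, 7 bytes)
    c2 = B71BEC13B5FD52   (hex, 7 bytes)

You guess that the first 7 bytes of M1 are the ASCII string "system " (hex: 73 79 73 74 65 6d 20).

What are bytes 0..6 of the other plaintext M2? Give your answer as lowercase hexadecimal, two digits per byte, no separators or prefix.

First, c1 ⊕ c2 = (M1 ⊕ K) ⊕ (M2 ⊕ K) = M1 ⊕ M2, so the key drops out. Then M2 = (M1 ⊕ M2) ⊕ M1 over the first 7 bytes.
byte 0: (91 ^ b7) ^ 73 = 26 ^ 73 = 55
byte 1: (7c ^ 1b) ^ 79 = 67 ^ 79 = 1e
byte 2: (de ^ ec) ^ 73 = 32 ^ 73 = 41
byte 3: (72 ^ 13) ^ 74 = 61 ^ 74 = 15
byte 4: (4e ^ b5) ^ 65 = fb ^ 65 = 9e
byte 5: (75 ^ fd) ^ 6d = 88 ^ 6d = e5
byte 6: (00 ^ 52) ^ 20 = 52 ^ 20 = 72

551e41159ee572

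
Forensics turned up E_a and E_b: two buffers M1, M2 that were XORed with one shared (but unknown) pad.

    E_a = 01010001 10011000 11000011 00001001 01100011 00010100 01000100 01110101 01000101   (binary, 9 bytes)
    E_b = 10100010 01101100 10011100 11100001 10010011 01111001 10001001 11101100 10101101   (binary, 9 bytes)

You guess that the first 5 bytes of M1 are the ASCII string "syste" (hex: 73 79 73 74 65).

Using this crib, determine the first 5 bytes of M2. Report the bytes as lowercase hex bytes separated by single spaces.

80 8d 2c 9c 95

First, E_a ⊕ E_b = (M1 ⊕ K) ⊕ (M2 ⊕ K) = M1 ⊕ M2, so the key drops out. Then M2 = (M1 ⊕ M2) ⊕ M1 over the first 5 bytes.
byte 0: (51 ^ a2) ^ 73 = f3 ^ 73 = 80
byte 1: (98 ^ 6c) ^ 79 = f4 ^ 79 = 8d
byte 2: (c3 ^ 9c) ^ 73 = 5f ^ 73 = 2c
byte 3: (09 ^ e1) ^ 74 = e8 ^ 74 = 9c
byte 4: (63 ^ 93) ^ 65 = f0 ^ 65 = 95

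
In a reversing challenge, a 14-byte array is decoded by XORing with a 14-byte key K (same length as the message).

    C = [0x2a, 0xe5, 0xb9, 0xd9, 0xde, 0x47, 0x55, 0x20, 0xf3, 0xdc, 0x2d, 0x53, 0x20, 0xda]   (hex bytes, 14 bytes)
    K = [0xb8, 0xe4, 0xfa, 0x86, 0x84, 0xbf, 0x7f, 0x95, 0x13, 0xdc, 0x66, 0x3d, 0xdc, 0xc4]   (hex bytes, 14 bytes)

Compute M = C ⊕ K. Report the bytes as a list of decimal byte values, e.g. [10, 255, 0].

00101010 ⊕ 10111000 = 10010010
11100101 ⊕ 11100100 = 00000001
10111001 ⊕ 11111010 = 01000011
11011001 ⊕ 10000110 = 01011111
11011110 ⊕ 10000100 = 01011010
01000111 ⊕ 10111111 = 11111000
01010101 ⊕ 01111111 = 00101010
00100000 ⊕ 10010101 = 10110101
11110011 ⊕ 00010011 = 11100000
11011100 ⊕ 11011100 = 00000000
00101101 ⊕ 01100110 = 01001011
01010011 ⊕ 00111101 = 01101110
00100000 ⊕ 11011100 = 11111100
11011010 ⊕ 11000100 = 00011110

[146, 1, 67, 95, 90, 248, 42, 181, 224, 0, 75, 110, 252, 30]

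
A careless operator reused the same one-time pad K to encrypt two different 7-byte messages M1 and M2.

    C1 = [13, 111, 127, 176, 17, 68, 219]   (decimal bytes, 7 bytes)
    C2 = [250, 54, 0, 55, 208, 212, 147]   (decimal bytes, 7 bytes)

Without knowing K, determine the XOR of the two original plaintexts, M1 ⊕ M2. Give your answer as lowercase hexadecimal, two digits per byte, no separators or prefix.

f7597f87c19048

C1 ⊕ C2 = (M1 ⊕ K) ⊕ (M2 ⊕ K) = M1 ⊕ M2 — the shared key cancels under XOR.
byte 0: 0d xor fa = f7
byte 1: 6f xor 36 = 59
byte 2: 7f xor 00 = 7f
byte 3: b0 xor 37 = 87
byte 4: 11 xor d0 = c1
byte 5: 44 xor d4 = 90
byte 6: db xor 93 = 48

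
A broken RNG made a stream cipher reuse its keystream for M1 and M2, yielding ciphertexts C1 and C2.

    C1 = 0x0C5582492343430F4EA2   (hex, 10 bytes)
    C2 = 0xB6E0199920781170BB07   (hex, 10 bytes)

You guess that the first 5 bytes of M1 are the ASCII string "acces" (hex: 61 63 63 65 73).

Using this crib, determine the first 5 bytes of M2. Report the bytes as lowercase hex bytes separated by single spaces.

db d6 f8 b5 70

First, C1 ⊕ C2 = (M1 ⊕ K) ⊕ (M2 ⊕ K) = M1 ⊕ M2, so the key drops out. Then M2 = (M1 ⊕ M2) ⊕ M1 over the first 5 bytes.
byte 0: (0c ⊕ b6) ⊕ 61 = ba ⊕ 61 = db
byte 1: (55 ⊕ e0) ⊕ 63 = b5 ⊕ 63 = d6
byte 2: (82 ⊕ 19) ⊕ 63 = 9b ⊕ 63 = f8
byte 3: (49 ⊕ 99) ⊕ 65 = d0 ⊕ 65 = b5
byte 4: (23 ⊕ 20) ⊕ 73 = 03 ⊕ 73 = 70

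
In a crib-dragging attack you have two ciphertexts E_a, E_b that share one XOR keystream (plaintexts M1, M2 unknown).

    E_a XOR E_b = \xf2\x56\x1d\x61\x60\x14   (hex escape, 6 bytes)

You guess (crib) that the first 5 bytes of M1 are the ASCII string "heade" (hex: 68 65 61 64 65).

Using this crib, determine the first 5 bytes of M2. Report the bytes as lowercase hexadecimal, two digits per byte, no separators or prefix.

Since E_a ⊕ E_b = M1 ⊕ M2, XORing with the guessed M1 bytes yields the corresponding M2 bytes: M2 = (E_a ⊕ E_b) ⊕ M1.
f2 ⊕ 68 = 9a
56 ⊕ 65 = 33
1d ⊕ 61 = 7c
61 ⊕ 64 = 05
60 ⊕ 65 = 05

9a337c0505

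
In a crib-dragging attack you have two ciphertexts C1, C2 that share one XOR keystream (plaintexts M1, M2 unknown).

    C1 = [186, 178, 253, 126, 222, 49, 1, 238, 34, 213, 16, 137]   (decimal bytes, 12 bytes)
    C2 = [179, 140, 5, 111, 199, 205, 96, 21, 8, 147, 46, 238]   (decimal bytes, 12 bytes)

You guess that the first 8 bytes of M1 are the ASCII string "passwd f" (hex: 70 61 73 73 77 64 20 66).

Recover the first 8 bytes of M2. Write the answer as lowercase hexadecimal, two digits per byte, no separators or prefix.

795f8b626e98419d

First, C1 ⊕ C2 = (M1 ⊕ K) ⊕ (M2 ⊕ K) = M1 ⊕ M2, so the key drops out. Then M2 = (M1 ⊕ M2) ⊕ M1 over the first 8 bytes.
byte 0: (ba XOR b3) XOR 70 = 09 XOR 70 = 79
byte 1: (b2 XOR 8c) XOR 61 = 3e XOR 61 = 5f
byte 2: (fd XOR 05) XOR 73 = f8 XOR 73 = 8b
byte 3: (7e XOR 6f) XOR 73 = 11 XOR 73 = 62
byte 4: (de XOR c7) XOR 77 = 19 XOR 77 = 6e
byte 5: (31 XOR cd) XOR 64 = fc XOR 64 = 98
byte 6: (01 XOR 60) XOR 20 = 61 XOR 20 = 41
byte 7: (ee XOR 15) XOR 66 = fb XOR 66 = 9d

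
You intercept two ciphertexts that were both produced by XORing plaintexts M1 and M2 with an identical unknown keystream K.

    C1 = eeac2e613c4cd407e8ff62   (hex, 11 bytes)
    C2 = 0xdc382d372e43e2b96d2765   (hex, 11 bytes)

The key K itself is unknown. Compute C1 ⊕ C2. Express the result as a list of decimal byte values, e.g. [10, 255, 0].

C1 ⊕ C2 = (M1 ⊕ K) ⊕ (M2 ⊕ K) = M1 ⊕ M2 — the shared key cancels under XOR.
ee XOR dc = 32
ac XOR 38 = 94
2e XOR 2d = 03
61 XOR 37 = 56
3c XOR 2e = 12
4c XOR 43 = 0f
d4 XOR e2 = 36
07 XOR b9 = be
e8 XOR 6d = 85
ff XOR 27 = d8
62 XOR 65 = 07

[50, 148, 3, 86, 18, 15, 54, 190, 133, 216, 7]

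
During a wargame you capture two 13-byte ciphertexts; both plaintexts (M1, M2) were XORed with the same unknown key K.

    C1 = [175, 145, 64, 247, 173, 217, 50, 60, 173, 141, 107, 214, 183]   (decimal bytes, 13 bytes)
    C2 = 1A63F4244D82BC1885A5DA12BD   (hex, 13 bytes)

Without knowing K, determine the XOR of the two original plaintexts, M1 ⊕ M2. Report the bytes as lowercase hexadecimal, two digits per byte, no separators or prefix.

b5f2b4d3e05b8e242828b1c40a

C1 ⊕ C2 = (M1 ⊕ K) ⊕ (M2 ⊕ K) = M1 ⊕ M2 — the shared key cancels under XOR.
af ⊕ 1a = b5
91 ⊕ 63 = f2
40 ⊕ f4 = b4
f7 ⊕ 24 = d3
ad ⊕ 4d = e0
d9 ⊕ 82 = 5b
32 ⊕ bc = 8e
3c ⊕ 18 = 24
ad ⊕ 85 = 28
8d ⊕ a5 = 28
6b ⊕ da = b1
d6 ⊕ 12 = c4
b7 ⊕ bd = 0a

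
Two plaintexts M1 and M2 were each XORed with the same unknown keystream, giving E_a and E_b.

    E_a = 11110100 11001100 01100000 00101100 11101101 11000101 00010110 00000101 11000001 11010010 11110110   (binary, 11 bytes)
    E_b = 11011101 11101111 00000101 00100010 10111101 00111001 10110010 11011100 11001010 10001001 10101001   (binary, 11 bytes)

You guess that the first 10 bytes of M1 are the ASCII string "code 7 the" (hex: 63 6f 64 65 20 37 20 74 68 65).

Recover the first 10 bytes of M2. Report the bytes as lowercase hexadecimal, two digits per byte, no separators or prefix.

First, E_a ⊕ E_b = (M1 ⊕ K) ⊕ (M2 ⊕ K) = M1 ⊕ M2, so the key drops out. Then M2 = (M1 ⊕ M2) ⊕ M1 over the first 10 bytes.
byte 0: (f4 XOR dd) XOR 63 = 29 XOR 63 = 4a
byte 1: (cc XOR ef) XOR 6f = 23 XOR 6f = 4c
byte 2: (60 XOR 05) XOR 64 = 65 XOR 64 = 01
byte 3: (2c XOR 22) XOR 65 = 0e XOR 65 = 6b
byte 4: (ed XOR bd) XOR 20 = 50 XOR 20 = 70
byte 5: (c5 XOR 39) XOR 37 = fc XOR 37 = cb
byte 6: (16 XOR b2) XOR 20 = a4 XOR 20 = 84
byte 7: (05 XOR dc) XOR 74 = d9 XOR 74 = ad
byte 8: (c1 XOR ca) XOR 68 = 0b XOR 68 = 63
byte 9: (d2 XOR 89) XOR 65 = 5b XOR 65 = 3e

4a4c016b70cb84ad633e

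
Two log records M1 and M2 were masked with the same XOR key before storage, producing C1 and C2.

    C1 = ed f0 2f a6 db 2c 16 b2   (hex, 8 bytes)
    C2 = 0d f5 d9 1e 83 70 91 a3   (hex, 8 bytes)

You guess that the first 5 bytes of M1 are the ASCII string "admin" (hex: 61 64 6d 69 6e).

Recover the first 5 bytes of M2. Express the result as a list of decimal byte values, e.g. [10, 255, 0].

[129, 97, 155, 209, 54]

First, C1 ⊕ C2 = (M1 ⊕ K) ⊕ (M2 ⊕ K) = M1 ⊕ M2, so the key drops out. Then M2 = (M1 ⊕ M2) ⊕ M1 over the first 5 bytes.
byte 0: (ed ⊕ 0d) ⊕ 61 = e0 ⊕ 61 = 81
byte 1: (f0 ⊕ f5) ⊕ 64 = 05 ⊕ 64 = 61
byte 2: (2f ⊕ d9) ⊕ 6d = f6 ⊕ 6d = 9b
byte 3: (a6 ⊕ 1e) ⊕ 69 = b8 ⊕ 69 = d1
byte 4: (db ⊕ 83) ⊕ 6e = 58 ⊕ 6e = 36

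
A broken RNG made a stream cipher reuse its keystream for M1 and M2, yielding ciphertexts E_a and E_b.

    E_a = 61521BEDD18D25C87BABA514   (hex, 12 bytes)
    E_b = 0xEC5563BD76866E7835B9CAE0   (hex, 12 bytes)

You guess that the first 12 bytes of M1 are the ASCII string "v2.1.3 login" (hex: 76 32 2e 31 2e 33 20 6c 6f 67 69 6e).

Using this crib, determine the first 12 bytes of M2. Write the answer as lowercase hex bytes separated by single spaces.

fb 35 56 61 89 38 6b dc 21 75 06 9a

First, E_a ⊕ E_b = (M1 ⊕ K) ⊕ (M2 ⊕ K) = M1 ⊕ M2, so the key drops out. Then M2 = (M1 ⊕ M2) ⊕ M1 over the first 12 bytes.
byte 0: (61 xor ec) xor 76 = 8d xor 76 = fb
byte 1: (52 xor 55) xor 32 = 07 xor 32 = 35
byte 2: (1b xor 63) xor 2e = 78 xor 2e = 56
byte 3: (ed xor bd) xor 31 = 50 xor 31 = 61
byte 4: (d1 xor 76) xor 2e = a7 xor 2e = 89
byte 5: (8d xor 86) xor 33 = 0b xor 33 = 38
byte 6: (25 xor 6e) xor 20 = 4b xor 20 = 6b
byte 7: (c8 xor 78) xor 6c = b0 xor 6c = dc
byte 8: (7b xor 35) xor 6f = 4e xor 6f = 21
byte 9: (ab xor b9) xor 67 = 12 xor 67 = 75
byte 10: (a5 xor ca) xor 69 = 6f xor 69 = 06
byte 11: (14 xor e0) xor 6e = f4 xor 6e = 9a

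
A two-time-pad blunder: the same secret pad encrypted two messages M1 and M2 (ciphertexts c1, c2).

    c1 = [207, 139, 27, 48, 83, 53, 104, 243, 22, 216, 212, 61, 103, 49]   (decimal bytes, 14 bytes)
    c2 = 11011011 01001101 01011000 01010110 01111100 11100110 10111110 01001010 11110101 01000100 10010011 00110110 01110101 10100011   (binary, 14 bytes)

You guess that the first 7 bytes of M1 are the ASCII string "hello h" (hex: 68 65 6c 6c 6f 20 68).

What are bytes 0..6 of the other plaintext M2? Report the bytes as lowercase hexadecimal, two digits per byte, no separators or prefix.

7ca32f0a40f3be

First, c1 ⊕ c2 = (M1 ⊕ K) ⊕ (M2 ⊕ K) = M1 ⊕ M2, so the key drops out. Then M2 = (M1 ⊕ M2) ⊕ M1 over the first 7 bytes.
byte 0: (cf XOR db) XOR 68 = 14 XOR 68 = 7c
byte 1: (8b XOR 4d) XOR 65 = c6 XOR 65 = a3
byte 2: (1b XOR 58) XOR 6c = 43 XOR 6c = 2f
byte 3: (30 XOR 56) XOR 6c = 66 XOR 6c = 0a
byte 4: (53 XOR 7c) XOR 6f = 2f XOR 6f = 40
byte 5: (35 XOR e6) XOR 20 = d3 XOR 20 = f3
byte 6: (68 XOR be) XOR 68 = d6 XOR 68 = be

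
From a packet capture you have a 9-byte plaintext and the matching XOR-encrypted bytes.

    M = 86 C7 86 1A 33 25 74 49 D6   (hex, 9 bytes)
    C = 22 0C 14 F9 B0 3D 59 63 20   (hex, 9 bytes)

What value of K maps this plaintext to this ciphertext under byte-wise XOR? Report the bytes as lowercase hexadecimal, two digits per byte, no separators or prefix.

Since C = M ⊕ K, XORing both sides with M gives K = M ⊕ C.
byte 0: 86 ^ 22 = a4
byte 1: c7 ^ 0c = cb
byte 2: 86 ^ 14 = 92
byte 3: 1a ^ f9 = e3
byte 4: 33 ^ b0 = 83
byte 5: 25 ^ 3d = 18
byte 6: 74 ^ 59 = 2d
byte 7: 49 ^ 63 = 2a
byte 8: d6 ^ 20 = f6

a4cb92e383182d2af6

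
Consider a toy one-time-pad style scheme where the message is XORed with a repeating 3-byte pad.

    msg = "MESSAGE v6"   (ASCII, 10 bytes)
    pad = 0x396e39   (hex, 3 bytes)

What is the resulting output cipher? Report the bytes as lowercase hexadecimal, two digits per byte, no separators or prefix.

The 3-byte key repeats, so the effective keystream is 39 6e 39 39 6e 39 39 6e 39 39.
byte 0: 01001101 ^ 00111001 = 01110100
byte 1: 01000101 ^ 01101110 = 00101011
byte 2: 01010011 ^ 00111001 = 01101010
byte 3: 01010011 ^ 00111001 = 01101010
byte 4: 01000001 ^ 01101110 = 00101111
byte 5: 01000111 ^ 00111001 = 01111110
byte 6: 01000101 ^ 00111001 = 01111100
byte 7: 00100000 ^ 01101110 = 01001110
byte 8: 01110110 ^ 00111001 = 01001111
byte 9: 00110110 ^ 00111001 = 00001111

742b6a6a2f7e7c4e4f0f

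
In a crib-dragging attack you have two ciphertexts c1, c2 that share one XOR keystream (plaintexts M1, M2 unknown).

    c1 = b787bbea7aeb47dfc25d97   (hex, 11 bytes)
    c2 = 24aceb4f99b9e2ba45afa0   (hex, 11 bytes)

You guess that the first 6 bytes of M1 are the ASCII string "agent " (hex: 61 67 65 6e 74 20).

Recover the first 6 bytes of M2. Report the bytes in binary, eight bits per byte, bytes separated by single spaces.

11110010 01001100 00110101 11001011 10010111 01110010

First, c1 ⊕ c2 = (M1 ⊕ K) ⊕ (M2 ⊕ K) = M1 ⊕ M2, so the key drops out. Then M2 = (M1 ⊕ M2) ⊕ M1 over the first 6 bytes.
byte 0: (b7 xor 24) xor 61 = 93 xor 61 = f2
byte 1: (87 xor ac) xor 67 = 2b xor 67 = 4c
byte 2: (bb xor eb) xor 65 = 50 xor 65 = 35
byte 3: (ea xor 4f) xor 6e = a5 xor 6e = cb
byte 4: (7a xor 99) xor 74 = e3 xor 74 = 97
byte 5: (eb xor b9) xor 20 = 52 xor 20 = 72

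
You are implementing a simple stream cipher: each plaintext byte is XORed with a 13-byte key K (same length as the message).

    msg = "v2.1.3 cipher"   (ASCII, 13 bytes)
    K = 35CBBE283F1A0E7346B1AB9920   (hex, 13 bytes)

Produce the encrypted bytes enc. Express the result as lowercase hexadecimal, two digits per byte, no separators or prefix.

43f9901911292e102fc1c3fc52

XOR is its own inverse, so applying the key byte-wise gives the result directly.
76 xor 35 = 43
32 xor cb = f9
2e xor be = 90
31 xor 28 = 19
2e xor 3f = 11
33 xor 1a = 29
20 xor 0e = 2e
63 xor 73 = 10
69 xor 46 = 2f
70 xor b1 = c1
68 xor ab = c3
65 xor 99 = fc
72 xor 20 = 52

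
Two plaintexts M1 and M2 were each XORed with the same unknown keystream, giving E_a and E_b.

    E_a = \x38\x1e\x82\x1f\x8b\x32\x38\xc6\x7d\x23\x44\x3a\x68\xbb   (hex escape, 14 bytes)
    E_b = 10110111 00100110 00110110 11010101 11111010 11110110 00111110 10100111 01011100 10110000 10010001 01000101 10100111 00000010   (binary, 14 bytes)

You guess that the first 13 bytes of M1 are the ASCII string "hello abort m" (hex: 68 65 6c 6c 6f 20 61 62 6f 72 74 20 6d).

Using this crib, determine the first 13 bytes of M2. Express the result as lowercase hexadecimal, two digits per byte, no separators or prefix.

e75dd8a61ee467034ee1a15fa2

First, E_a ⊕ E_b = (M1 ⊕ K) ⊕ (M2 ⊕ K) = M1 ⊕ M2, so the key drops out. Then M2 = (M1 ⊕ M2) ⊕ M1 over the first 13 bytes.
byte 0: (38 xor b7) xor 68 = 8f xor 68 = e7
byte 1: (1e xor 26) xor 65 = 38 xor 65 = 5d
byte 2: (82 xor 36) xor 6c = b4 xor 6c = d8
byte 3: (1f xor d5) xor 6c = ca xor 6c = a6
byte 4: (8b xor fa) xor 6f = 71 xor 6f = 1e
byte 5: (32 xor f6) xor 20 = c4 xor 20 = e4
byte 6: (38 xor 3e) xor 61 = 06 xor 61 = 67
byte 7: (c6 xor a7) xor 62 = 61 xor 62 = 03
byte 8: (7d xor 5c) xor 6f = 21 xor 6f = 4e
byte 9: (23 xor b0) xor 72 = 93 xor 72 = e1
byte 10: (44 xor 91) xor 74 = d5 xor 74 = a1
byte 11: (3a xor 45) xor 20 = 7f xor 20 = 5f
byte 12: (68 xor a7) xor 6d = cf xor 6d = a2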